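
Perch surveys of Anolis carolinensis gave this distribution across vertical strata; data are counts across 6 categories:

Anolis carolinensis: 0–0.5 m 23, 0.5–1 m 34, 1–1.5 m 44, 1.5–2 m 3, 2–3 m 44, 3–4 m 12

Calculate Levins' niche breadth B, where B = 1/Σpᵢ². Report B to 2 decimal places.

4.48

Proportions for Anolis carolinensis (n=160): 23/160=0.1438, 34/160=0.2125, 44/160=0.2750, 3/160=0.0188, 44/160=0.2750, 12/160=0.0750
Σpᵢ² = 0.1438² + 0.2125² + 0.2750² + 0.0188² + 0.2750² + 0.0750² = 0.020678 + 0.045156 + 0.075625 + 0.000353 + 0.075625 + 0.005625 = 0.223062
B = 1 / 0.223062 = 4.4831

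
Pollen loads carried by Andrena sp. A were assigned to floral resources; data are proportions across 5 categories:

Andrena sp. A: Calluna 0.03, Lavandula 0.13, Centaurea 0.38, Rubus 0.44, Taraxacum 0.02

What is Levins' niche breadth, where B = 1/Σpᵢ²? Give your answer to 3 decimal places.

Σpᵢ² = 0.03² + 0.13² + 0.38² + 0.44² + 0.02² = 0.0009 + 0.0169 + 0.1444 + 0.1936 + 0.0004 = 0.3562
B = 1 / 0.3562 = 2.80741

2.807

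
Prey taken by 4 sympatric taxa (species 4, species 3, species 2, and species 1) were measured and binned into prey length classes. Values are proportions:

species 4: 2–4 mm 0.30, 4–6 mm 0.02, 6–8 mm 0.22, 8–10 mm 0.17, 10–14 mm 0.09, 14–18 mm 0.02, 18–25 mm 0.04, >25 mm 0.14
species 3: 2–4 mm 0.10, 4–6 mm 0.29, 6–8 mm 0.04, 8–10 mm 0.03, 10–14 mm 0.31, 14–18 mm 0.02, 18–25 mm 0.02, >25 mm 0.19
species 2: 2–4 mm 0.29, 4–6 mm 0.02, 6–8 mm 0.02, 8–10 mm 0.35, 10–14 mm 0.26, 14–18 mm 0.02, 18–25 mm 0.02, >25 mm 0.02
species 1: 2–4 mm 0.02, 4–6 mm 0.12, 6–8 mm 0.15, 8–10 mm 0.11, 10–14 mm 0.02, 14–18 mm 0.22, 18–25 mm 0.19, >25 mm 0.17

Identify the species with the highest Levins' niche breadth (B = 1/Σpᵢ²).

species 1

Σp_4ᵢ² = 0.30² + 0.02² + 0.22² + 0.17² + 0.09² + 0.02² + 0.04² + 0.14² = 0.0900 + 0.0004 + 0.0484 + 0.0289 + 0.0081 + 0.0004 + 0.0016 + 0.0196 = 0.1974
B_4 = 1 / 0.1974 = 5.0659
Σp_3ᵢ² = 0.10² + 0.29² + 0.04² + 0.03² + 0.31² + 0.02² + 0.02² + 0.19² = 0.0100 + 0.0841 + 0.0016 + 0.0009 + 0.0961 + 0.0004 + 0.0004 + 0.0361 = 0.2296
B_3 = 1 / 0.2296 = 4.3554
Σp_2ᵢ² = 0.29² + 0.02² + 0.02² + 0.35² + 0.26² + 0.02² + 0.02² + 0.02² = 0.0841 + 0.0004 + 0.0004 + 0.1225 + 0.0676 + 0.0004 + 0.0004 + 0.0004 = 0.2762
B_2 = 1 / 0.2762 = 3.6206
Σp_1ᵢ² = 0.02² + 0.12² + 0.15² + 0.11² + 0.02² + 0.22² + 0.19² + 0.17² = 0.0004 + 0.0144 + 0.0225 + 0.0121 + 0.0004 + 0.0484 + 0.0361 + 0.0289 = 0.1632
B_1 = 1 / 0.1632 = 6.1275
Highest B → broadest niche (most generalist): species 1 (B = 6.13).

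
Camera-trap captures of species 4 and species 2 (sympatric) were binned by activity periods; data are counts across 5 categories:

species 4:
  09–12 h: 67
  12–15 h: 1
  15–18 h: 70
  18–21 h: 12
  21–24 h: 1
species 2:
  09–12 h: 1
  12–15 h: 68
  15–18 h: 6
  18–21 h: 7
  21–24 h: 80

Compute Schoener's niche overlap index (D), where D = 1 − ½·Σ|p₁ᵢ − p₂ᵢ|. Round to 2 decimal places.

Proportions for species 4 (n=151): 67/151=0.4437, 1/151=0.0066, 70/151=0.4636, 12/151=0.0795, 1/151=0.0066
Proportions for species 2 (n=162): 1/162=0.0062, 68/162=0.4198, 6/162=0.0370, 7/162=0.0432, 80/162=0.4938
Σ|p₁ᵢ − p₂ᵢ| = 0.4375 + 0.4132 + 0.4266 + 0.0363 + 0.4872 = 1.8008
D = 1 − ½ × 1.8008 = 1 − 0.90040 = 0.09960

0.10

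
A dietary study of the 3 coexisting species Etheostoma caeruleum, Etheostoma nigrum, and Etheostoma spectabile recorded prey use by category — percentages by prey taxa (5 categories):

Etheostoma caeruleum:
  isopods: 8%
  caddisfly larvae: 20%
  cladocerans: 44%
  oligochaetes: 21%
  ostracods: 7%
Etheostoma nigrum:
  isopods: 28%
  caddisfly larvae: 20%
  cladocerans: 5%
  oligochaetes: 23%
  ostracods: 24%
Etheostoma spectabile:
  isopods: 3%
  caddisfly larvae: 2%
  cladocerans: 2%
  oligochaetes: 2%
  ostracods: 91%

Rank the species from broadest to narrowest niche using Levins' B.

Convert percentages to proportions (divide by 100).
Σp_caerᵢ² = 0.08² + 0.20² + 0.44² + 0.21² + 0.07² = 0.0064 + 0.0400 + 0.1936 + 0.0441 + 0.0049 = 0.2890
B_caer = 1 / 0.2890 = 3.4602
Σp_nigrᵢ² = 0.28² + 0.20² + 0.05² + 0.23² + 0.24² = 0.0784 + 0.0400 + 0.0025 + 0.0529 + 0.0576 = 0.2314
B_nigr = 1 / 0.2314 = 4.3215
Σp_specᵢ² = 0.03² + 0.02² + 0.02² + 0.02² + 0.91² = 0.0009 + 0.0004 + 0.0004 + 0.0004 + 0.8281 = 0.8302
B_spec = 1 / 0.8302 = 1.2045
Ranking by B (broadest → narrowest): Etheostoma nigrum (4.32) > Etheostoma caeruleum (3.46) > Etheostoma spectabile (1.20)

Etheostoma nigrum > Etheostoma caeruleum > Etheostoma spectabile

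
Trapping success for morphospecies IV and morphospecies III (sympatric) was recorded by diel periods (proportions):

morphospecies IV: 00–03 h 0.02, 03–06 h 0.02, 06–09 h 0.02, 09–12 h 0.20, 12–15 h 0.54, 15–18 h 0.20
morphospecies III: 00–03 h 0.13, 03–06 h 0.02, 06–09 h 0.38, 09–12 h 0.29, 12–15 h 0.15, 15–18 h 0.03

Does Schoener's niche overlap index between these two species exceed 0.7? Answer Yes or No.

No

Σ|p₁ᵢ − p₂ᵢ| = 0.11 + 0.00 + 0.36 + 0.09 + 0.39 + 0.17 = 1.12
D = 1 − ½ × 1.12 = 1 − 0.560 = 0.4400
D = 0.4400 < 0.7 → No.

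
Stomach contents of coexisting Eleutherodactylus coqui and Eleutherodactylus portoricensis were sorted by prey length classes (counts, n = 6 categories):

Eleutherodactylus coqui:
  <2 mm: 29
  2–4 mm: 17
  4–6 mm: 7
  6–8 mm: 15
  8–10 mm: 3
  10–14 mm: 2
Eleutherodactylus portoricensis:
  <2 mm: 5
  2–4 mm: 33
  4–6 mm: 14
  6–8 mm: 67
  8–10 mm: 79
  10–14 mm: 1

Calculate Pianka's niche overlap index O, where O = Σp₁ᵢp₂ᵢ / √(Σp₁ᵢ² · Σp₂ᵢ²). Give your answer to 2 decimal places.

0.50

Proportions for Eleutherodactylus coqui (n=73): 29/73=0.3973, 17/73=0.2329, 7/73=0.0959, 15/73=0.2055, 3/73=0.0411, 2/73=0.0274
Proportions for Eleutherodactylus portoricensis (n=199): 5/199=0.0251, 33/199=0.1658, 14/199=0.0704, 67/199=0.3367, 79/199=0.3970, 1/199=0.0050
Σ p₁ᵢp₂ᵢ = 0.009972 + 0.038615 + 0.006751 + 0.069192 + 0.016317 + 0.000137 = 0.140984
Σp_1ᵢ² = 0.3973² + 0.2329² + 0.0959² + 0.2055² + 0.0411² + 0.0274² = 0.157847 + 0.054242 + 0.009197 + 0.042230 + 0.001689 + 0.000751 = 0.265956
Σp_2ᵢ² = 0.0251² + 0.1658² + 0.0704² + 0.3367² + 0.3970² + 0.0050² = 0.000630 + 0.027490 + 0.004956 + 0.113367 + 0.157609 + 0.000025 = 0.304077
O = 0.140984 / √(0.265956 × 0.304077) = 0.140984 / 0.2843784 = 0.4958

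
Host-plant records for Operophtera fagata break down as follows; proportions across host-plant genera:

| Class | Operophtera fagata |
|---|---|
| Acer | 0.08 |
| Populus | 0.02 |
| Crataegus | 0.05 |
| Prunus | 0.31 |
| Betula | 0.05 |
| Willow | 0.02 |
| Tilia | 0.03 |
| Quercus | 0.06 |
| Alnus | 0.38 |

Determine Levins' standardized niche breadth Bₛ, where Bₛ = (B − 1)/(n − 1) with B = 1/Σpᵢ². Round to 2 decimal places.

0.36

Σpᵢ² = 0.08² + 0.02² + 0.05² + 0.31² + 0.05² + 0.02² + 0.03² + 0.06² + 0.38² = 0.0064 + 0.0004 + 0.0025 + 0.0961 + 0.0025 + 0.0004 + 0.0009 + 0.0036 + 0.1444 = 0.2572
B = 1 / 0.2572 = 3.8880
Bₛ = (B − 1)/(n − 1) = (3.8880 − 1)/(9 − 1) = 2.8880/8 = 0.3610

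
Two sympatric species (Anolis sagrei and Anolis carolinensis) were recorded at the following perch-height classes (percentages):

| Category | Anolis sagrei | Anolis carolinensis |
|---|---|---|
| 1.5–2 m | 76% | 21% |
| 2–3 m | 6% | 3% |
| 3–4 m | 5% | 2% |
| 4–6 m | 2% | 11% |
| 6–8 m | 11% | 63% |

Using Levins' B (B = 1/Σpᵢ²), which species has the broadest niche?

Convert percentages to proportions (divide by 100).
Σp_sagrᵢ² = 0.76² + 0.06² + 0.05² + 0.02² + 0.11² = 0.5776 + 0.0036 + 0.0025 + 0.0004 + 0.0121 = 0.5962
B_sagr = 1 / 0.5962 = 1.6773
Σp_caroᵢ² = 0.21² + 0.03² + 0.02² + 0.11² + 0.63² = 0.0441 + 0.0009 + 0.0004 + 0.0121 + 0.3969 = 0.4544
B_caro = 1 / 0.4544 = 2.2007
Highest B → broadest niche (most generalist): Anolis carolinensis (B = 2.20).

Anolis carolinensis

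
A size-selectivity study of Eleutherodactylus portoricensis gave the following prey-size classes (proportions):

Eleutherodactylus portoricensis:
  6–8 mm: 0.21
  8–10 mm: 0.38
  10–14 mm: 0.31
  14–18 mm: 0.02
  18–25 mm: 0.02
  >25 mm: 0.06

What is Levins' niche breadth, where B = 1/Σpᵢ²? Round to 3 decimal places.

3.460

Σpᵢ² = 0.21² + 0.38² + 0.31² + 0.02² + 0.02² + 0.06² = 0.0441 + 0.1444 + 0.0961 + 0.0004 + 0.0004 + 0.0036 = 0.2890
B = 1 / 0.2890 = 3.46021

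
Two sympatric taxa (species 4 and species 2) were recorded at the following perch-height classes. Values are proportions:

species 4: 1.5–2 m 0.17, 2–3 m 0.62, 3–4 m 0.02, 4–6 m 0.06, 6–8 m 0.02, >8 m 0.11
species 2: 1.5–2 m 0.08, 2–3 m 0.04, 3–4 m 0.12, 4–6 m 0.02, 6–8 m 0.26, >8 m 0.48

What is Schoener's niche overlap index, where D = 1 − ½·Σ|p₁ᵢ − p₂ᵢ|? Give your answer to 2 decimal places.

Σ|p₁ᵢ − p₂ᵢ| = 0.09 + 0.58 + 0.10 + 0.04 + 0.24 + 0.37 = 1.42
D = 1 − ½ × 1.42 = 1 − 0.710 = 0.2900

0.29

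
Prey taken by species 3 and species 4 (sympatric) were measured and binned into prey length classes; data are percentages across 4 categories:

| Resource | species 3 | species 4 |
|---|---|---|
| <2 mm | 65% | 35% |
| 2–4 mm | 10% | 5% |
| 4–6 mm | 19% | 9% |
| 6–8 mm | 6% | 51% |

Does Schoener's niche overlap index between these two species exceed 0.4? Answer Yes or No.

Convert percentages to proportions (divide by 100).
Σ|p₁ᵢ − p₂ᵢ| = 0.30 + 0.05 + 0.10 + 0.45 = 0.90
D = 1 − ½ × 0.90 = 1 − 0.450 = 0.5500
D = 0.5500 > 0.4 → Yes.

Yes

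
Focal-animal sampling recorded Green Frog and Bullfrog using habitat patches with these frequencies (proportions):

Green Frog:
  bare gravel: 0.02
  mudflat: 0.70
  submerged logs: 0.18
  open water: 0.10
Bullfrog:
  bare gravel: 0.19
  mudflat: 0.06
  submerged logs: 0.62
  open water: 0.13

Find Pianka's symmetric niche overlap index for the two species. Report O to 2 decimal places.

0.35

Σ p₁ᵢp₂ᵢ = 0.0038 + 0.0420 + 0.1116 + 0.0130 = 0.1704
Σp_1ᵢ² = 0.02² + 0.70² + 0.18² + 0.10² = 0.0004 + 0.4900 + 0.0324 + 0.0100 = 0.5328
Σp_2ᵢ² = 0.19² + 0.06² + 0.62² + 0.13² = 0.0361 + 0.0036 + 0.3844 + 0.0169 = 0.4410
O = 0.1704 / √(0.5328 × 0.4410) = 0.1704 / 0.48473 = 0.3515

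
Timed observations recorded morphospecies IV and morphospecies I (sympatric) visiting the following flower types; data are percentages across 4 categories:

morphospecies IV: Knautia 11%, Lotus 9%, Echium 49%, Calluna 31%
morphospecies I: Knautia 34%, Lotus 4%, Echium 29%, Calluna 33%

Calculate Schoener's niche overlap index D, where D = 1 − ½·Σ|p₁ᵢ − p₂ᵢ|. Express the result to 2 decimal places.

0.75

Convert percentages to proportions (divide by 100).
Σ|p₁ᵢ − p₂ᵢ| = 0.23 + 0.05 + 0.20 + 0.02 = 0.50
D = 1 − ½ × 0.50 = 1 − 0.250 = 0.7500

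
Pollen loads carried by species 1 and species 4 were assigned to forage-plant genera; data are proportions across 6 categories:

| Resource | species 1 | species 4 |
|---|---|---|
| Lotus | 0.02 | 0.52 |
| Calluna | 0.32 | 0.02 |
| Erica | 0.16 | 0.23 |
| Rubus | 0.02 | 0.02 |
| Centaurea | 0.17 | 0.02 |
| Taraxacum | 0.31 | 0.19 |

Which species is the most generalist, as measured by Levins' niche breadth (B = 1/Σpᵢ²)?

Σp_1ᵢ² = 0.02² + 0.32² + 0.16² + 0.02² + 0.17² + 0.31² = 0.0004 + 0.1024 + 0.0256 + 0.0004 + 0.0289 + 0.0961 = 0.2538
B_1 = 1 / 0.2538 = 3.9401
Σp_4ᵢ² = 0.52² + 0.02² + 0.23² + 0.02² + 0.02² + 0.19² = 0.2704 + 0.0004 + 0.0529 + 0.0004 + 0.0004 + 0.0361 = 0.3606
B_4 = 1 / 0.3606 = 2.7732
Highest B → broadest niche (most generalist): species 1 (B = 3.94).

species 1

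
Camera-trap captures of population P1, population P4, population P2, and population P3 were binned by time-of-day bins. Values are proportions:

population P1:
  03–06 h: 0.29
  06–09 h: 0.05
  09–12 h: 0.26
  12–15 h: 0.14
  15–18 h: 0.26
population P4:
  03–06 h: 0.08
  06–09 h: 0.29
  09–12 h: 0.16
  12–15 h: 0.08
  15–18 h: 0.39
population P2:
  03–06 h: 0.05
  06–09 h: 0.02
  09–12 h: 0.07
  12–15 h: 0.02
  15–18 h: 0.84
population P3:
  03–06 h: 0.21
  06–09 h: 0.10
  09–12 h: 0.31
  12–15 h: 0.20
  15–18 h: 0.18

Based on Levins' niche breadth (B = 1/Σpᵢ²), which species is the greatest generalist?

population P3

Σp_P1ᵢ² = 0.29² + 0.05² + 0.26² + 0.14² + 0.26² = 0.0841 + 0.0025 + 0.0676 + 0.0196 + 0.0676 = 0.2414
B_P1 = 1 / 0.2414 = 4.1425
Σp_P4ᵢ² = 0.08² + 0.29² + 0.16² + 0.08² + 0.39² = 0.0064 + 0.0841 + 0.0256 + 0.0064 + 0.1521 = 0.2746
B_P4 = 1 / 0.2746 = 3.6417
Σp_P2ᵢ² = 0.05² + 0.02² + 0.07² + 0.02² + 0.84² = 0.0025 + 0.0004 + 0.0049 + 0.0004 + 0.7056 = 0.7138
B_P2 = 1 / 0.7138 = 1.4010
Σp_P3ᵢ² = 0.21² + 0.10² + 0.31² + 0.20² + 0.18² = 0.0441 + 0.0100 + 0.0961 + 0.0400 + 0.0324 = 0.2226
B_P3 = 1 / 0.2226 = 4.4924
Highest B → broadest niche (most generalist): population P3 (B = 4.49).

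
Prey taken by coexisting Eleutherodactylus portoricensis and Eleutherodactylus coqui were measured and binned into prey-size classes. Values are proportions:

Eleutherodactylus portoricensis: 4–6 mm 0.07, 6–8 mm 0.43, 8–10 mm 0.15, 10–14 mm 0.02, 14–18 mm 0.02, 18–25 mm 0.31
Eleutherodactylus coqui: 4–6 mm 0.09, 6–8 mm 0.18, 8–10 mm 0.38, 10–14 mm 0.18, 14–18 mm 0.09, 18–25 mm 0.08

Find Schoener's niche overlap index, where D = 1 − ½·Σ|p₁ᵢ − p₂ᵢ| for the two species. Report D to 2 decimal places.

Σ|p₁ᵢ − p₂ᵢ| = 0.02 + 0.25 + 0.23 + 0.16 + 0.07 + 0.23 = 0.96
D = 1 − ½ × 0.96 = 1 − 0.480 = 0.5200

0.52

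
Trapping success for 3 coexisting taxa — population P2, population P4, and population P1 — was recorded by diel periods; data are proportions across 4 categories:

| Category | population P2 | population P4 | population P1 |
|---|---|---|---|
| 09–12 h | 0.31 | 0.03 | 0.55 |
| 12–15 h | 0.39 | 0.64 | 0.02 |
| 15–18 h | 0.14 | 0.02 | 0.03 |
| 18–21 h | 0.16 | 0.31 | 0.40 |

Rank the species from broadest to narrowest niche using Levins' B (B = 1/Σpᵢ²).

population P2 > population P1 > population P4

Σp_P2ᵢ² = 0.31² + 0.39² + 0.14² + 0.16² = 0.0961 + 0.1521 + 0.0196 + 0.0256 = 0.2934
B_P2 = 1 / 0.2934 = 3.4083
Σp_P4ᵢ² = 0.03² + 0.64² + 0.02² + 0.31² = 0.0009 + 0.4096 + 0.0004 + 0.0961 = 0.5070
B_P4 = 1 / 0.5070 = 1.9724
Σp_P1ᵢ² = 0.55² + 0.02² + 0.03² + 0.40² = 0.3025 + 0.0004 + 0.0009 + 0.1600 = 0.4638
B_P1 = 1 / 0.4638 = 2.1561
Ranking by B (broadest → narrowest): population P2 (3.41) > population P1 (2.16) > population P4 (1.97)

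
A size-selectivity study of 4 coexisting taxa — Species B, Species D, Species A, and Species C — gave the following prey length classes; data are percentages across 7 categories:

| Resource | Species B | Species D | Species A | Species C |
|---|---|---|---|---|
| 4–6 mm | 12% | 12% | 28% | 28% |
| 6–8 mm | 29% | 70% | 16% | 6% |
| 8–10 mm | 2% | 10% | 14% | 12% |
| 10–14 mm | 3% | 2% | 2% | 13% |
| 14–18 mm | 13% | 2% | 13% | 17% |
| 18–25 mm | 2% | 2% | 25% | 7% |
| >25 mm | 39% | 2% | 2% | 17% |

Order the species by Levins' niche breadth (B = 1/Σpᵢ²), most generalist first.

Species C > Species A > Species B > Species D

Convert percentages to proportions (divide by 100).
Σp_Bᵢ² = 0.12² + 0.29² + 0.02² + 0.03² + 0.13² + 0.02² + 0.39² = 0.0144 + 0.0841 + 0.0004 + 0.0009 + 0.0169 + 0.0004 + 0.1521 = 0.2692
B_B = 1 / 0.2692 = 3.7147
Σp_Dᵢ² = 0.12² + 0.70² + 0.10² + 0.02² + 0.02² + 0.02² + 0.02² = 0.0144 + 0.4900 + 0.0100 + 0.0004 + 0.0004 + 0.0004 + 0.0004 = 0.5160
B_D = 1 / 0.5160 = 1.9380
Σp_Aᵢ² = 0.28² + 0.16² + 0.14² + 0.02² + 0.13² + 0.25² + 0.02² = 0.0784 + 0.0256 + 0.0196 + 0.0004 + 0.0169 + 0.0625 + 0.0004 = 0.2038
B_A = 1 / 0.2038 = 4.9068
Σp_Cᵢ² = 0.28² + 0.06² + 0.12² + 0.13² + 0.17² + 0.07² + 0.17² = 0.0784 + 0.0036 + 0.0144 + 0.0169 + 0.0289 + 0.0049 + 0.0289 = 0.1760
B_C = 1 / 0.1760 = 5.6818
Ranking by B (broadest → narrowest): Species C (5.68) > Species A (4.91) > Species B (3.71) > Species D (1.94)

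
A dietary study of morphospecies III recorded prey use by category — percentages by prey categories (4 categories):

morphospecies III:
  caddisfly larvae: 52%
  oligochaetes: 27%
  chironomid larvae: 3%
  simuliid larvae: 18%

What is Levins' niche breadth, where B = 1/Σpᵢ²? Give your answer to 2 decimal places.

2.66

Convert percentages to proportions (divide by 100).
Σpᵢ² = 0.52² + 0.27² + 0.03² + 0.18² = 0.2704 + 0.0729 + 0.0009 + 0.0324 = 0.3766
B = 1 / 0.3766 = 2.6553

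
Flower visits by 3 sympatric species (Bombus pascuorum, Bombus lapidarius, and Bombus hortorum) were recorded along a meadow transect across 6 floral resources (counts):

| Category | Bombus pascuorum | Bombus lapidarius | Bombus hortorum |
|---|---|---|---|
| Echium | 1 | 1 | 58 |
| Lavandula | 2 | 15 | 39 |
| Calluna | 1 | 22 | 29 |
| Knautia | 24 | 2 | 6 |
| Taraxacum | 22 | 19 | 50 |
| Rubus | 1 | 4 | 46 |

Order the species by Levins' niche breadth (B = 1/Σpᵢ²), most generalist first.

Bombus hortorum > Bombus lapidarius > Bombus pascuorum

Proportions for Bombus pascuorum (n=51): 1/51=0.0196, 2/51=0.0392, 1/51=0.0196, 24/51=0.4706, 22/51=0.4314, 1/51=0.0196
Proportions for Bombus lapidarius (n=63): 1/63=0.0159, 15/63=0.2381, 22/63=0.3492, 2/63=0.0317, 19/63=0.3016, 4/63=0.0635
Proportions for Bombus hortorum (n=228): 58/228=0.2544, 39/228=0.1711, 29/228=0.1272, 6/228=0.0263, 50/228=0.2193, 46/228=0.2018
Σp_pascᵢ² = 0.0196² + 0.0392² + 0.0196² + 0.4706² + 0.4314² + 0.0196² = 0.000384 + 0.001537 + 0.000384 + 0.221464 + 0.186106 + 0.000384 = 0.410259
B_pasc = 1 / 0.410259 = 2.4375
Σp_lapiᵢ² = 0.0159² + 0.2381² + 0.3492² + 0.0317² + 0.3016² + 0.0635² = 0.000253 + 0.056692 + 0.121941 + 0.001005 + 0.090963 + 0.004032 = 0.274886
B_lapi = 1 / 0.274886 = 3.6379
Σp_hortᵢ² = 0.2544² + 0.1711² + 0.1272² + 0.0263² + 0.2193² + 0.2018² = 0.064719 + 0.029275 + 0.016180 + 0.000692 + 0.048092 + 0.040723 = 0.199681
B_hort = 1 / 0.199681 = 5.0080
Ranking by B (broadest → narrowest): Bombus hortorum (5.01) > Bombus lapidarius (3.64) > Bombus pascuorum (2.44)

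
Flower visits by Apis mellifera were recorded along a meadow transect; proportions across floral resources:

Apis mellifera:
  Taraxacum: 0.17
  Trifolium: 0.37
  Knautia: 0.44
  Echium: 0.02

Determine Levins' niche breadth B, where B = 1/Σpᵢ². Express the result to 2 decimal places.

2.78

Σpᵢ² = 0.17² + 0.37² + 0.44² + 0.02² = 0.0289 + 0.1369 + 0.1936 + 0.0004 = 0.3598
B = 1 / 0.3598 = 2.7793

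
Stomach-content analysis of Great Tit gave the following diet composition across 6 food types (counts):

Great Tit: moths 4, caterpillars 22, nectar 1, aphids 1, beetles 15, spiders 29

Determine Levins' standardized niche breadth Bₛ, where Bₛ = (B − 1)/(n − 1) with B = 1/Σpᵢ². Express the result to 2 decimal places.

Proportions for Great Tit (n=72): 4/72=0.0556, 22/72=0.3056, 1/72=0.0139, 1/72=0.0139, 15/72=0.2083, 29/72=0.4028
Σpᵢ² = 0.0556² + 0.3056² + 0.0139² + 0.0139² + 0.2083² + 0.4028² = 0.003091 + 0.093391 + 0.000193 + 0.000193 + 0.043389 + 0.162248 = 0.302505
B = 1 / 0.302505 = 3.3057
Bₛ = (B − 1)/(n − 1) = (3.3057 − 1)/(6 − 1) = 2.3057/5 = 0.4611

0.46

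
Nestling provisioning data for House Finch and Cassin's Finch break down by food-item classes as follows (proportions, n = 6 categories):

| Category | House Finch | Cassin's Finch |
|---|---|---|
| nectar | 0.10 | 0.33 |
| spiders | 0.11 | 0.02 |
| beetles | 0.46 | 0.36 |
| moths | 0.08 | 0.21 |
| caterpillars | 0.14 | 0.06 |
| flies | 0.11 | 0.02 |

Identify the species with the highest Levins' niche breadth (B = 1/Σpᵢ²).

Σp_Housᵢ² = 0.10² + 0.11² + 0.46² + 0.08² + 0.14² + 0.11² = 0.0100 + 0.0121 + 0.2116 + 0.0064 + 0.0196 + 0.0121 = 0.2718
B_Hous = 1 / 0.2718 = 3.6792
Σp_Cassᵢ² = 0.33² + 0.02² + 0.36² + 0.21² + 0.06² + 0.02² = 0.1089 + 0.0004 + 0.1296 + 0.0441 + 0.0036 + 0.0004 = 0.2870
B_Cass = 1 / 0.2870 = 3.4843
Highest B → broadest niche (most generalist): House Finch (B = 3.68).

House Finch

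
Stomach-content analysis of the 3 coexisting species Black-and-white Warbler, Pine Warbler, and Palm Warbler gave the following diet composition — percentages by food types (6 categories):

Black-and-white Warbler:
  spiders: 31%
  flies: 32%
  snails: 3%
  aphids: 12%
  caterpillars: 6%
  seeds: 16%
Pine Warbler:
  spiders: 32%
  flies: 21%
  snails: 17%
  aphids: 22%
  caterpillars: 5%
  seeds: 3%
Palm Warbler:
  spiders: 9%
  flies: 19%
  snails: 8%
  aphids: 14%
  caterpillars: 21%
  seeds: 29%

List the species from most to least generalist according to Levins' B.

Palm Warbler > Pine Warbler > Black-and-white Warbler

Convert percentages to proportions (divide by 100).
Σp_Blacᵢ² = 0.31² + 0.32² + 0.03² + 0.12² + 0.06² + 0.16² = 0.0961 + 0.1024 + 0.0009 + 0.0144 + 0.0036 + 0.0256 = 0.2430
B_Blac = 1 / 0.2430 = 4.1152
Σp_Pineᵢ² = 0.32² + 0.21² + 0.17² + 0.22² + 0.05² + 0.03² = 0.1024 + 0.0441 + 0.0289 + 0.0484 + 0.0025 + 0.0009 = 0.2272
B_Pine = 1 / 0.2272 = 4.4014
Σp_Palmᵢ² = 0.09² + 0.19² + 0.08² + 0.14² + 0.21² + 0.29² = 0.0081 + 0.0361 + 0.0064 + 0.0196 + 0.0441 + 0.0841 = 0.1984
B_Palm = 1 / 0.1984 = 5.0403
Ranking by B (broadest → narrowest): Palm Warbler (5.04) > Pine Warbler (4.40) > Black-and-white Warbler (4.12)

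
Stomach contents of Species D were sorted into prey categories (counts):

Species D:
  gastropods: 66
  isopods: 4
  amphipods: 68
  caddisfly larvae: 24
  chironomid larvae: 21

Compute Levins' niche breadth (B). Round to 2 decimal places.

Proportions for Species D (n=183): 66/183=0.3607, 4/183=0.0219, 68/183=0.3716, 24/183=0.1311, 21/183=0.1148
Σpᵢ² = 0.3607² + 0.0219² + 0.3716² + 0.1311² + 0.1148² = 0.130104 + 0.000480 + 0.138087 + 0.017187 + 0.013179 = 0.299037
B = 1 / 0.299037 = 3.3441

3.34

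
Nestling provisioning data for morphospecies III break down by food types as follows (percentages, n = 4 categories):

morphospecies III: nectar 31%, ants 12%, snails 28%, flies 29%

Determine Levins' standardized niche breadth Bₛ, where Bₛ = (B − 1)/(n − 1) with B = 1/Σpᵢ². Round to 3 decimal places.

Convert percentages to proportions (divide by 100).
Σpᵢ² = 0.31² + 0.12² + 0.28² + 0.29² = 0.0961 + 0.0144 + 0.0784 + 0.0841 = 0.2730
B = 1 / 0.2730 = 3.66300
Bₛ = (B − 1)/(n − 1) = (3.66300 − 1)/(4 − 1) = 2.66300/3 = 0.88767

0.888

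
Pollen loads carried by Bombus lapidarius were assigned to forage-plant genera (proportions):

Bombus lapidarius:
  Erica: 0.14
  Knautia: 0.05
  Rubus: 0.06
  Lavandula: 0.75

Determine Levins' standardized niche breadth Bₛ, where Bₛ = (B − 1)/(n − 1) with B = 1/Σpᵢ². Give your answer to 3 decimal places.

0.233

Σpᵢ² = 0.14² + 0.05² + 0.06² + 0.75² = 0.0196 + 0.0025 + 0.0036 + 0.5625 = 0.5882
B = 1 / 0.5882 = 1.70010
Bₛ = (B − 1)/(n − 1) = (1.70010 − 1)/(4 − 1) = 0.70010/3 = 0.23337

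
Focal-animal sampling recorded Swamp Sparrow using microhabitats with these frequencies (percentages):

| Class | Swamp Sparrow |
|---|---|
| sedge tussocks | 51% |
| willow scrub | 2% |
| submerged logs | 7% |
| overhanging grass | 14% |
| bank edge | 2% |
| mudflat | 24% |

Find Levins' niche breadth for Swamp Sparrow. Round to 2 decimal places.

Convert percentages to proportions (divide by 100).
Σpᵢ² = 0.51² + 0.02² + 0.07² + 0.14² + 0.02² + 0.24² = 0.2601 + 0.0004 + 0.0049 + 0.0196 + 0.0004 + 0.0576 = 0.3430
B = 1 / 0.3430 = 2.9155

2.92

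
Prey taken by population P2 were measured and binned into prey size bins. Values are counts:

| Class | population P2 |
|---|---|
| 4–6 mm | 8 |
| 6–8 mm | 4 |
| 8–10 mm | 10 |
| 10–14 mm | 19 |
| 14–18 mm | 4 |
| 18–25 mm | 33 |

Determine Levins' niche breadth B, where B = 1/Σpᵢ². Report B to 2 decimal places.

3.70

Proportions for population P2 (n=78): 8/78=0.1026, 4/78=0.0513, 10/78=0.1282, 19/78=0.2436, 4/78=0.0513, 33/78=0.4231
Σpᵢ² = 0.1026² + 0.0513² + 0.1282² + 0.2436² + 0.0513² + 0.4231² = 0.010527 + 0.002632 + 0.016435 + 0.059341 + 0.002632 + 0.179014 = 0.270581
B = 1 / 0.270581 = 3.6958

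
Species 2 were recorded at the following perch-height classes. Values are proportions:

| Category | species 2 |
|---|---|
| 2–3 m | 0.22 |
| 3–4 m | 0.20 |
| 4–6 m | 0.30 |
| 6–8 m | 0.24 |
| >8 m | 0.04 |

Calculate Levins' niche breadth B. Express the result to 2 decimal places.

Σpᵢ² = 0.22² + 0.20² + 0.30² + 0.24² + 0.04² = 0.0484 + 0.0400 + 0.0900 + 0.0576 + 0.0016 = 0.2376
B = 1 / 0.2376 = 4.2088

4.21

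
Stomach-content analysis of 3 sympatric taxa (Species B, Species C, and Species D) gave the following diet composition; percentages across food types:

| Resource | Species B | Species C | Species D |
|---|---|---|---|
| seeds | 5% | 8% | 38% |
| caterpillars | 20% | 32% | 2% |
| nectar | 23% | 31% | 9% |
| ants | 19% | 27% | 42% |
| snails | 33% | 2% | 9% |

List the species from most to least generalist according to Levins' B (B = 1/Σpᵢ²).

Species B > Species C > Species D

Convert percentages to proportions (divide by 100).
Σp_Bᵢ² = 0.05² + 0.20² + 0.23² + 0.19² + 0.33² = 0.0025 + 0.0400 + 0.0529 + 0.0361 + 0.1089 = 0.2404
B_B = 1 / 0.2404 = 4.1597
Σp_Cᵢ² = 0.08² + 0.32² + 0.31² + 0.27² + 0.02² = 0.0064 + 0.1024 + 0.0961 + 0.0729 + 0.0004 = 0.2782
B_C = 1 / 0.2782 = 3.5945
Σp_Dᵢ² = 0.38² + 0.02² + 0.09² + 0.42² + 0.09² = 0.1444 + 0.0004 + 0.0081 + 0.1764 + 0.0081 = 0.3374
B_D = 1 / 0.3374 = 2.9638
Ranking by B (broadest → narrowest): Species B (4.16) > Species C (3.59) > Species D (2.96)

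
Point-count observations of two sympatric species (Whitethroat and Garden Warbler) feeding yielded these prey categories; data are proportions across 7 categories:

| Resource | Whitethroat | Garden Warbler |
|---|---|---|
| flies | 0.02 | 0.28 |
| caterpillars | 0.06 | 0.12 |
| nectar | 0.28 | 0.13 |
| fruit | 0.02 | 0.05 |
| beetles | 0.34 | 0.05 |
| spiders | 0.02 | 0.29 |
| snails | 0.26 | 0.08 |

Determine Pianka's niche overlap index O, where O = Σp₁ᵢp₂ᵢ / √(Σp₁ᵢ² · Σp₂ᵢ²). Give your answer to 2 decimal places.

0.40

Σ p₁ᵢp₂ᵢ = 0.0056 + 0.0072 + 0.0364 + 0.0010 + 0.0170 + 0.0058 + 0.0208 = 0.0938
Σp_1ᵢ² = 0.02² + 0.06² + 0.28² + 0.02² + 0.34² + 0.02² + 0.26² = 0.0004 + 0.0036 + 0.0784 + 0.0004 + 0.1156 + 0.0004 + 0.0676 = 0.2664
Σp_2ᵢ² = 0.28² + 0.12² + 0.13² + 0.05² + 0.05² + 0.29² + 0.08² = 0.0784 + 0.0144 + 0.0169 + 0.0025 + 0.0025 + 0.0841 + 0.0064 = 0.2052
O = 0.0938 / √(0.2664 × 0.2052) = 0.0938 / 0.23381 = 0.4012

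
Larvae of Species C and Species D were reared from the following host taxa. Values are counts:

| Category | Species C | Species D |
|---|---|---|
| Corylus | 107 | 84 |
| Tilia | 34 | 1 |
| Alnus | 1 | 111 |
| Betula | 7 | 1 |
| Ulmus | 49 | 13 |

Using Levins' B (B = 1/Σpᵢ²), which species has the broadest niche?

Proportions for Species C (n=198): 107/198=0.5404, 34/198=0.1717, 1/198=0.0051, 7/198=0.0354, 49/198=0.2475
Proportions for Species D (n=210): 84/210=0.4000, 1/210=0.0048, 111/210=0.5286, 1/210=0.0048, 13/210=0.0619
Σp_Cᵢ² = 0.5404² + 0.1717² + 0.0051² + 0.0354² + 0.2475² = 0.292032 + 0.029481 + 0.000026 + 0.001253 + 0.061256 = 0.384048
B_C = 1 / 0.384048 = 2.6038
Σp_Dᵢ² = 0.4000² + 0.0048² + 0.5286² + 0.0048² + 0.0619² = 0.160000 + 0.000023 + 0.279418 + 0.000023 + 0.003832 = 0.443296
B_D = 1 / 0.443296 = 2.2558
Highest B → broadest niche (most generalist): Species C (B = 2.60).

Species C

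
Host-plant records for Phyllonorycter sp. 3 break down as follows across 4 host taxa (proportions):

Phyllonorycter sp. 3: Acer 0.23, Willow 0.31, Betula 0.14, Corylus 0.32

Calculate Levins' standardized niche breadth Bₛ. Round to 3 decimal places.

Σpᵢ² = 0.23² + 0.31² + 0.14² + 0.32² = 0.0529 + 0.0961 + 0.0196 + 0.1024 = 0.2710
B = 1 / 0.2710 = 3.69004
Bₛ = (B − 1)/(n − 1) = (3.69004 − 1)/(4 − 1) = 2.69004/3 = 0.89668

0.897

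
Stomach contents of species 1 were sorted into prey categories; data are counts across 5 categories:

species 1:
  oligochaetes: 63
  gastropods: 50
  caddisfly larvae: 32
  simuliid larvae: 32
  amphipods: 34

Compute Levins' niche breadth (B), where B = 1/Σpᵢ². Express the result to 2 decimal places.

4.60

Proportions for species 1 (n=211): 63/211=0.2986, 50/211=0.2370, 32/211=0.1517, 32/211=0.1517, 34/211=0.1611
Σpᵢ² = 0.2986² + 0.2370² + 0.1517² + 0.1517² + 0.1611² = 0.089162 + 0.056169 + 0.023013 + 0.023013 + 0.025953 = 0.217310
B = 1 / 0.217310 = 4.6017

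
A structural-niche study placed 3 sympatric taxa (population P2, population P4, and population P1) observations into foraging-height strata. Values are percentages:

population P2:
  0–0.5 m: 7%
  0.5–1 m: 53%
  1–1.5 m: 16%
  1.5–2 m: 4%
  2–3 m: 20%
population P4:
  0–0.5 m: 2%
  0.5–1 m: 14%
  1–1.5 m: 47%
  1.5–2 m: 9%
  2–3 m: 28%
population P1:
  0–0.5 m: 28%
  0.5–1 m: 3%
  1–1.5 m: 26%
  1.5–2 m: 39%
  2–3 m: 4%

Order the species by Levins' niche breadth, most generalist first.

population P1 > population P4 > population P2

Convert percentages to proportions (divide by 100).
Σp_P2ᵢ² = 0.07² + 0.53² + 0.16² + 0.04² + 0.20² = 0.0049 + 0.2809 + 0.0256 + 0.0016 + 0.0400 = 0.3530
B_P2 = 1 / 0.3530 = 2.8329
Σp_P4ᵢ² = 0.02² + 0.14² + 0.47² + 0.09² + 0.28² = 0.0004 + 0.0196 + 0.2209 + 0.0081 + 0.0784 = 0.3274
B_P4 = 1 / 0.3274 = 3.0544
Σp_P1ᵢ² = 0.28² + 0.03² + 0.26² + 0.39² + 0.04² = 0.0784 + 0.0009 + 0.0676 + 0.1521 + 0.0016 = 0.3006
B_P1 = 1 / 0.3006 = 3.3267
Ranking by B (broadest → narrowest): population P1 (3.33) > population P4 (3.05) > population P2 (2.83)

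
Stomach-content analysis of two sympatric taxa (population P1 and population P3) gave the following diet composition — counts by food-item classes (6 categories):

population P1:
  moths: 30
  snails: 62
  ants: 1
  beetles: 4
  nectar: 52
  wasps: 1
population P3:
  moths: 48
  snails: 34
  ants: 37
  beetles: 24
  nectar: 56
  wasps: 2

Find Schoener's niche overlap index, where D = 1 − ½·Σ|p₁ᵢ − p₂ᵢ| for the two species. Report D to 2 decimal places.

0.69

Proportions for population P1 (n=150): 30/150=0.2000, 62/150=0.4133, 1/150=0.0067, 4/150=0.0267, 52/150=0.3467, 1/150=0.0067
Proportions for population P3 (n=201): 48/201=0.2388, 34/201=0.1692, 37/201=0.1841, 24/201=0.1194, 56/201=0.2786, 2/201=0.0100
Σ|p₁ᵢ − p₂ᵢ| = 0.0388 + 0.2441 + 0.1774 + 0.0927 + 0.0681 + 0.0033 = 0.6244
D = 1 − ½ × 0.6244 = 1 − 0.31220 = 0.68780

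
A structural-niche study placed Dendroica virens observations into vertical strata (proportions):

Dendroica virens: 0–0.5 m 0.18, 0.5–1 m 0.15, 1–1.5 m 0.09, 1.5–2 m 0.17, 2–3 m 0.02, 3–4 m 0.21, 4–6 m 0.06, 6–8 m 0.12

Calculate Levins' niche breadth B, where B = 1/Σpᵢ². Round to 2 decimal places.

Σpᵢ² = 0.18² + 0.15² + 0.09² + 0.17² + 0.02² + 0.21² + 0.06² + 0.12² = 0.0324 + 0.0225 + 0.0081 + 0.0289 + 0.0004 + 0.0441 + 0.0036 + 0.0144 = 0.1544
B = 1 / 0.1544 = 6.4767

6.48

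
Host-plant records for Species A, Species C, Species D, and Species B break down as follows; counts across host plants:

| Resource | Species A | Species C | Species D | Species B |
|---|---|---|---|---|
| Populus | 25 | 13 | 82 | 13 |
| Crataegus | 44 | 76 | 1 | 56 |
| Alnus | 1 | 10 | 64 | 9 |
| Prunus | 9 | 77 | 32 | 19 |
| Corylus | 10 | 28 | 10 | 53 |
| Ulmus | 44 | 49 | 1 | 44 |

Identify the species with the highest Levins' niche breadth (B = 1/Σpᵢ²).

Species B

Proportions for Species A (n=133): 25/133=0.1880, 44/133=0.3308, 1/133=0.0075, 9/133=0.0677, 10/133=0.0752, 44/133=0.3308
Proportions for Species C (n=253): 13/253=0.0514, 76/253=0.3004, 10/253=0.0395, 77/253=0.3043, 28/253=0.1107, 49/253=0.1937
Proportions for Species D (n=190): 82/190=0.4316, 1/190=0.0053, 64/190=0.3368, 32/190=0.1684, 10/190=0.0526, 1/190=0.0053
Proportions for Species B (n=194): 13/194=0.0670, 56/194=0.2887, 9/194=0.0464, 19/194=0.0979, 53/194=0.2732, 44/194=0.2268
Σp_Aᵢ² = 0.1880² + 0.3308² + 0.0075² + 0.0677² + 0.0752² + 0.3308² = 0.035344 + 0.109429 + 0.000056 + 0.004583 + 0.005655 + 0.109429 = 0.264496
B_A = 1 / 0.264496 = 3.7808
Σp_Cᵢ² = 0.0514² + 0.3004² + 0.0395² + 0.3043² + 0.1107² + 0.1937² = 0.002642 + 0.090240 + 0.001560 + 0.092598 + 0.012254 + 0.037520 = 0.236814
B_C = 1 / 0.236814 = 4.2227
Σp_Dᵢ² = 0.4316² + 0.0053² + 0.3368² + 0.1684² + 0.0526² + 0.0053² = 0.186279 + 0.000028 + 0.113434 + 0.028359 + 0.002767 + 0.000028 = 0.330895
B_D = 1 / 0.330895 = 3.0221
Σp_Bᵢ² = 0.0670² + 0.2887² + 0.0464² + 0.0979² + 0.2732² + 0.2268² = 0.004489 + 0.083348 + 0.002153 + 0.009584 + 0.074638 + 0.051438 = 0.225650
B_B = 1 / 0.225650 = 4.4316
Highest B → broadest niche (most generalist): Species B (B = 4.43).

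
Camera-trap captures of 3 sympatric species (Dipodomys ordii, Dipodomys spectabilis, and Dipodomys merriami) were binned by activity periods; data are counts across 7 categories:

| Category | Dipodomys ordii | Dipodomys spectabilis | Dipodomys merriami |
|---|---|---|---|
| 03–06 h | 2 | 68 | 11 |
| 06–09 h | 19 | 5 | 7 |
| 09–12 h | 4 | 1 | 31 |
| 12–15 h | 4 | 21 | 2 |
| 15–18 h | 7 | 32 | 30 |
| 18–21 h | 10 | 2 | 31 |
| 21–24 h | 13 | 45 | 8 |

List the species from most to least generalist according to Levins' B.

Dipodomys ordii > Dipodomys merriami > Dipodomys spectabilis

Proportions for Dipodomys ordii (n=59): 2/59=0.0339, 19/59=0.3220, 4/59=0.0678, 4/59=0.0678, 7/59=0.1186, 10/59=0.1695, 13/59=0.2203
Proportions for Dipodomys spectabilis (n=174): 68/174=0.3908, 5/174=0.0287, 1/174=0.0057, 21/174=0.1207, 32/174=0.1839, 2/174=0.0115, 45/174=0.2586
Proportions for Dipodomys merriami (n=120): 11/120=0.0917, 7/120=0.0583, 31/120=0.2583, 2/120=0.0167, 30/120=0.2500, 31/120=0.2583, 8/120=0.0667
Σp_ordiᵢ² = 0.0339² + 0.3220² + 0.0678² + 0.0678² + 0.1186² + 0.1695² + 0.2203² = 0.001149 + 0.103684 + 0.004597 + 0.004597 + 0.014066 + 0.028730 + 0.048532 = 0.205355
B_ordi = 1 / 0.205355 = 4.8696
Σp_specᵢ² = 0.3908² + 0.0287² + 0.0057² + 0.1207² + 0.1839² + 0.0115² + 0.2586² = 0.152725 + 0.000824 + 0.000032 + 0.014568 + 0.033819 + 0.000132 + 0.066874 = 0.268974
B_spec = 1 / 0.268974 = 3.7178
Σp_merrᵢ² = 0.0917² + 0.0583² + 0.2583² + 0.0167² + 0.2500² + 0.2583² + 0.0667² = 0.008409 + 0.003399 + 0.066719 + 0.000279 + 0.062500 + 0.066719 + 0.004449 = 0.212474
B_merr = 1 / 0.212474 = 4.7065
Ranking by B (broadest → narrowest): Dipodomys ordii (4.87) > Dipodomys merriami (4.71) > Dipodomys spectabilis (3.72)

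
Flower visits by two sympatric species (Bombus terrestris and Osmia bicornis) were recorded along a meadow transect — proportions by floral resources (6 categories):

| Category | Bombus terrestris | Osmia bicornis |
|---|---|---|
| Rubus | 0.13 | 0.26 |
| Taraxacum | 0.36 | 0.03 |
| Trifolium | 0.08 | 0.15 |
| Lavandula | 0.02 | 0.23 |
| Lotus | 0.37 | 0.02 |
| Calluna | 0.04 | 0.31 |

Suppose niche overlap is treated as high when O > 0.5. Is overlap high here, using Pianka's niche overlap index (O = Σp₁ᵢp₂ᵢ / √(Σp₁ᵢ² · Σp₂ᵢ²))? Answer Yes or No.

Σ p₁ᵢp₂ᵢ = 0.0338 + 0.0108 + 0.0120 + 0.0046 + 0.0074 + 0.0124 = 0.0810
Σp_1ᵢ² = 0.13² + 0.36² + 0.08² + 0.02² + 0.37² + 0.04² = 0.0169 + 0.1296 + 0.0064 + 0.0004 + 0.1369 + 0.0016 = 0.2918
Σp_2ᵢ² = 0.26² + 0.03² + 0.15² + 0.23² + 0.02² + 0.31² = 0.0676 + 0.0009 + 0.0225 + 0.0529 + 0.0004 + 0.0961 = 0.2404
O = 0.0810 / √(0.2918 × 0.2404) = 0.0810 / 0.26486 = 0.3058
O = 0.3058 < 0.5 → No.

No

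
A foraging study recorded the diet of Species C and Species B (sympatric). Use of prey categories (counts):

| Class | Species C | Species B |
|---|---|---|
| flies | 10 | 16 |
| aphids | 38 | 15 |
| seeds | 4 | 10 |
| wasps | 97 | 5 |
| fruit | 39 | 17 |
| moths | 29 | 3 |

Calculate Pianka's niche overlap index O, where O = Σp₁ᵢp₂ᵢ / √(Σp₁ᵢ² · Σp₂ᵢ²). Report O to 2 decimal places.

0.58

Proportions for Species C (n=217): 10/217=0.0461, 38/217=0.1751, 4/217=0.0184, 97/217=0.4470, 39/217=0.1797, 29/217=0.1336
Proportions for Species B (n=66): 16/66=0.2424, 15/66=0.2273, 10/66=0.1515, 5/66=0.0758, 17/66=0.2576, 3/66=0.0455
Σ p₁ᵢp₂ᵢ = 0.011175 + 0.039800 + 0.002788 + 0.033883 + 0.046291 + 0.006079 = 0.140016
Σp_1ᵢ² = 0.0461² + 0.1751² + 0.0184² + 0.4470² + 0.1797² + 0.1336² = 0.002125 + 0.030660 + 0.000339 + 0.199809 + 0.032292 + 0.017849 = 0.283074
Σp_2ᵢ² = 0.2424² + 0.2273² + 0.1515² + 0.0758² + 0.2576² + 0.0455² = 0.058758 + 0.051665 + 0.022952 + 0.005746 + 0.066358 + 0.002070 = 0.207549
O = 0.140016 / √(0.283074 × 0.207549) = 0.140016 / 0.2423876 = 0.5777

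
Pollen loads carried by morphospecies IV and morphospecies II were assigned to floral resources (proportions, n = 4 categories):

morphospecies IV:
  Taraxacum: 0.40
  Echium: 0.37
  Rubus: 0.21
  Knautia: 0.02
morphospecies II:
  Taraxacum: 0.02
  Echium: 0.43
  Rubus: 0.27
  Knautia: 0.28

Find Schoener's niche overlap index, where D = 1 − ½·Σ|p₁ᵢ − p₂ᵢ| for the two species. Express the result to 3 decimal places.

Σ|p₁ᵢ − p₂ᵢ| = 0.38 + 0.06 + 0.06 + 0.26 = 0.76
D = 1 − ½ × 0.76 = 1 − 0.380 = 0.62000

0.620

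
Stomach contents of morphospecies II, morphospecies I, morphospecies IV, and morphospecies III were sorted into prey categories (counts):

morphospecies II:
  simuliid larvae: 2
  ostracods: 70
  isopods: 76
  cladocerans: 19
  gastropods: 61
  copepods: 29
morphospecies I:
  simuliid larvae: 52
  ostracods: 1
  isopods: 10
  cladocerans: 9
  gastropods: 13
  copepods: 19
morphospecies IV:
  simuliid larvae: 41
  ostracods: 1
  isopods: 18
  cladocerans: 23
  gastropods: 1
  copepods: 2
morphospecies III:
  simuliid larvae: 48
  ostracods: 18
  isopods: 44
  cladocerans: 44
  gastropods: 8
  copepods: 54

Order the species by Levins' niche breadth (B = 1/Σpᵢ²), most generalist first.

Proportions for morphospecies II (n=257): 2/257=0.0078, 70/257=0.2724, 76/257=0.2957, 19/257=0.0739, 61/257=0.2374, 29/257=0.1128
Proportions for morphospecies I (n=104): 52/104=0.5000, 1/104=0.0096, 10/104=0.0962, 9/104=0.0865, 13/104=0.1250, 19/104=0.1827
Proportions for morphospecies IV (n=86): 41/86=0.4767, 1/86=0.0116, 18/86=0.2093, 23/86=0.2674, 1/86=0.0116, 2/86=0.0233
Proportions for morphospecies III (n=216): 48/216=0.2222, 18/216=0.0833, 44/216=0.2037, 44/216=0.2037, 8/216=0.0370, 54/216=0.2500
Σp_IIᵢ² = 0.0078² + 0.2724² + 0.2957² + 0.0739² + 0.2374² + 0.1128² = 0.000061 + 0.074202 + 0.087438 + 0.005461 + 0.056359 + 0.012724 = 0.236245
B_II = 1 / 0.236245 = 4.2329
Σp_Iᵢ² = 0.5000² + 0.0096² + 0.0962² + 0.0865² + 0.1250² + 0.1827² = 0.250000 + 0.000092 + 0.009254 + 0.007482 + 0.015625 + 0.033379 = 0.315832
B_I = 1 / 0.315832 = 3.1662
Σp_IVᵢ² = 0.4767² + 0.0116² + 0.2093² + 0.2674² + 0.0116² + 0.0233² = 0.227243 + 0.000135 + 0.043806 + 0.071503 + 0.000135 + 0.000543 = 0.343365
B_IV = 1 / 0.343365 = 2.9124
Σp_IIIᵢ² = 0.2222² + 0.0833² + 0.2037² + 0.2037² + 0.0370² + 0.2500² = 0.049373 + 0.006939 + 0.041494 + 0.041494 + 0.001369 + 0.062500 = 0.203169
B_III = 1 / 0.203169 = 4.9220
Ranking by B (broadest → narrowest): morphospecies III (4.92) > morphospecies II (4.23) > morphospecies I (3.17) > morphospecies IV (2.91)

morphospecies III > morphospecies II > morphospecies I > morphospecies IV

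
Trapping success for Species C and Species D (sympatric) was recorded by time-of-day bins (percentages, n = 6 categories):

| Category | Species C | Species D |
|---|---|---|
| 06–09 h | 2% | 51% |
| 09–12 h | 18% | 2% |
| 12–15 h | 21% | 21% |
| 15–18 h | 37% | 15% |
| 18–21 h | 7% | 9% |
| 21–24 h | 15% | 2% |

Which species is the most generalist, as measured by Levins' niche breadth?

Convert percentages to proportions (divide by 100).
Σp_Cᵢ² = 0.02² + 0.18² + 0.21² + 0.37² + 0.07² + 0.15² = 0.0004 + 0.0324 + 0.0441 + 0.1369 + 0.0049 + 0.0225 = 0.2412
B_C = 1 / 0.2412 = 4.1459
Σp_Dᵢ² = 0.51² + 0.02² + 0.21² + 0.15² + 0.09² + 0.02² = 0.2601 + 0.0004 + 0.0441 + 0.0225 + 0.0081 + 0.0004 = 0.3356
B_D = 1 / 0.3356 = 2.9797
Highest B → broadest niche (most generalist): Species C (B = 4.15).

Species C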